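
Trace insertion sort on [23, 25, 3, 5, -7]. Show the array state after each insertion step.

First element 23 is already 'sorted'
Insert 25: shifted 0 elements -> [23, 25, 3, 5, -7]
Insert 3: shifted 2 elements -> [3, 23, 25, 5, -7]
Insert 5: shifted 2 elements -> [3, 5, 23, 25, -7]
Insert -7: shifted 4 elements -> [-7, 3, 5, 23, 25]


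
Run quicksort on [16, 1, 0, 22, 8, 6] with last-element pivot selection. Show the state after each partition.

Partition 1: pivot=6 at index 2 -> [1, 0, 6, 22, 8, 16]
Partition 2: pivot=0 at index 0 -> [0, 1, 6, 22, 8, 16]
Partition 3: pivot=16 at index 4 -> [0, 1, 6, 8, 16, 22]


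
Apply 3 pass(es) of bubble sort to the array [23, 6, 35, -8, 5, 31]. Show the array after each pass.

After pass 1: [6, 23, -8, 5, 31, 35] (4 swaps)
After pass 2: [6, -8, 5, 23, 31, 35] (2 swaps)
After pass 3: [-8, 5, 6, 23, 31, 35] (2 swaps)
Total swaps: 8


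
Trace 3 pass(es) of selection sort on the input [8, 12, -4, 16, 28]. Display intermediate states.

Pass 1: Select minimum -4 at index 2, swap -> [-4, 12, 8, 16, 28]
Pass 2: Select minimum 8 at index 2, swap -> [-4, 8, 12, 16, 28]
Pass 3: Select minimum 12 at index 2, swap -> [-4, 8, 12, 16, 28]


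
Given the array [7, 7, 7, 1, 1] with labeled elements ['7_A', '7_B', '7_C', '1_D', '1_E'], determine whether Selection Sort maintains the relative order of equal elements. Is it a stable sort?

Trace Selection Sort on the labeled array (the key is the number; the letter only tracks identity):
  Pass 1: minimum of unsorted part is 1_D at index 3; swap it with 7_A at index 0 -> [1_D, 7_B, 7_C, 7_A, 1_E]
  Pass 2: minimum of unsorted part is 1_E at index 4; swap it with 7_B at index 1 -> [1_D, 1_E, 7_C, 7_A, 7_B]
  Pass 3: minimum 7_C is already at index 2; no swap -> [1_D, 1_E, 7_C, 7_A, 7_B]
  Pass 4: minimum 7_A is already at index 3; no swap -> [1_D, 1_E, 7_C, 7_A, 7_B]
Final order: [1_D, 1_E, 7_C, 7_A, 7_B]
Equal keys:
  value 1: originally 1_D, 1_E; after sorting 1_D, 1_E -> order preserved
  value 7: originally 7_A, 7_B, 7_C; after sorting 7_C, 7_A, 7_B -> order changed
Equal keys were reordered, so Selection Sort is not stable: the long-range swap that moves the minimum into place can carry an element past an equal key. (One such input is enough; an unstable sort may happen to preserve order on other inputs, but it gives no guarantee.)
Answer: Not stable


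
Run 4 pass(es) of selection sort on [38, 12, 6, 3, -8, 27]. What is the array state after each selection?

Pass 1: Select minimum -8 at index 4, swap -> [-8, 12, 6, 3, 38, 27]
Pass 2: Select minimum 3 at index 3, swap -> [-8, 3, 6, 12, 38, 27]
Pass 3: Select minimum 6 at index 2, swap -> [-8, 3, 6, 12, 38, 27]
Pass 4: Select minimum 12 at index 3, swap -> [-8, 3, 6, 12, 38, 27]


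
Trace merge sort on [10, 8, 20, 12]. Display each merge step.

Divide and conquer:
  Merge [10] + [8] -> [8, 10]
  Merge [20] + [12] -> [12, 20]
  Merge [8, 10] + [12, 20] -> [8, 10, 12, 20]


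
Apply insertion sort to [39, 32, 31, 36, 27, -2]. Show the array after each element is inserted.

First element 39 is already 'sorted'
Insert 32: shifted 1 elements -> [32, 39, 31, 36, 27, -2]
Insert 31: shifted 2 elements -> [31, 32, 39, 36, 27, -2]
Insert 36: shifted 1 elements -> [31, 32, 36, 39, 27, -2]
Insert 27: shifted 4 elements -> [27, 31, 32, 36, 39, -2]
Insert -2: shifted 5 elements -> [-2, 27, 31, 32, 36, 39]


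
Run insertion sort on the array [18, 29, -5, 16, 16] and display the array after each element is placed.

First element 18 is already 'sorted'
Insert 29: shifted 0 elements -> [18, 29, -5, 16, 16]
Insert -5: shifted 2 elements -> [-5, 18, 29, 16, 16]
Insert 16: shifted 2 elements -> [-5, 16, 18, 29, 16]
Insert 16: shifted 2 elements -> [-5, 16, 16, 18, 29]


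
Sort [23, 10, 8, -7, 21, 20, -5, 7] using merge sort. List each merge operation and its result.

Divide and conquer:
  Merge [23] + [10] -> [10, 23]
  Merge [8] + [-7] -> [-7, 8]
  Merge [10, 23] + [-7, 8] -> [-7, 8, 10, 23]
  Merge [21] + [20] -> [20, 21]
  Merge [-5] + [7] -> [-5, 7]
  Merge [20, 21] + [-5, 7] -> [-5, 7, 20, 21]
  Merge [-7, 8, 10, 23] + [-5, 7, 20, 21] -> [-7, -5, 7, 8, 10, 20, 21, 23]


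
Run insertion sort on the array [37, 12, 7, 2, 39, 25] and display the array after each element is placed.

First element 37 is already 'sorted'
Insert 12: shifted 1 elements -> [12, 37, 7, 2, 39, 25]
Insert 7: shifted 2 elements -> [7, 12, 37, 2, 39, 25]
Insert 2: shifted 3 elements -> [2, 7, 12, 37, 39, 25]
Insert 39: shifted 0 elements -> [2, 7, 12, 37, 39, 25]
Insert 25: shifted 2 elements -> [2, 7, 12, 25, 37, 39]


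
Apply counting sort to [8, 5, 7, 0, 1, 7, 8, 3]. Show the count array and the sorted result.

Count array: [1, 1, 0, 1, 0, 1, 0, 2, 2]
(count[i] = number of elements equal to i)
Cumulative count: [1, 2, 2, 3, 3, 4, 4, 6, 8]
Sorted: [0, 1, 3, 5, 7, 7, 8, 8]


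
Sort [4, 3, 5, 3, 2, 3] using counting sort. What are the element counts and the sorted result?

Count array: [0, 0, 1, 3, 1, 1]
(count[i] = number of elements equal to i)
Cumulative count: [0, 0, 1, 4, 5, 6]
Sorted: [2, 3, 3, 3, 4, 5]


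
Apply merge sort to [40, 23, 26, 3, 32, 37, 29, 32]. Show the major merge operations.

Divide and conquer:
  Merge [40] + [23] -> [23, 40]
  Merge [26] + [3] -> [3, 26]
  Merge [23, 40] + [3, 26] -> [3, 23, 26, 40]
  Merge [32] + [37] -> [32, 37]
  Merge [29] + [32] -> [29, 32]
  Merge [32, 37] + [29, 32] -> [29, 32, 32, 37]
  Merge [3, 23, 26, 40] + [29, 32, 32, 37] -> [3, 23, 26, 29, 32, 32, 37, 40]


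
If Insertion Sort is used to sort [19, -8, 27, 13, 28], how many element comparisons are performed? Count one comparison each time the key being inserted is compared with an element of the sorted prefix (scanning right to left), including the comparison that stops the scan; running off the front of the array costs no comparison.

Insert -8: 19 > -8 (shift), reached front = 1 comparison(s) -> [-8, 19, 27, 13, 28]
Insert 27: 19 <= 27 (stop) = 1 comparison(s) -> [-8, 19, 27, 13, 28]
Insert 13: 27 > 13 (shift), 19 > 13 (shift), -8 <= 13 (stop) = 3 comparison(s) -> [-8, 13, 19, 27, 28]
Insert 28: 27 <= 28 (stop) = 1 comparison(s) -> [-8, 13, 19, 27, 28]
Total comparisons: 1 + 1 + 3 + 1 = 6


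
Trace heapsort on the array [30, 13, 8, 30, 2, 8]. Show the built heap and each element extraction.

Build heap: [30, 30, 8, 13, 2, 8]
Extract 30: [30, 13, 8, 8, 2, 30]
Extract 30: [13, 8, 8, 2, 30, 30]
Extract 13: [8, 2, 8, 13, 30, 30]
Extract 8: [8, 2, 8, 13, 30, 30]
Extract 8: [2, 8, 8, 13, 30, 30]


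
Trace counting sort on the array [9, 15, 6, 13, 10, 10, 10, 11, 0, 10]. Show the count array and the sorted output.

Count array: [1, 0, 0, 0, 0, 0, 1, 0, 0, 1, 4, 1, 0, 1, 0, 1]
(count[i] = number of elements equal to i)
Cumulative count: [1, 1, 1, 1, 1, 1, 2, 2, 2, 3, 7, 8, 8, 9, 9, 10]
Sorted: [0, 6, 9, 10, 10, 10, 10, 11, 13, 15]


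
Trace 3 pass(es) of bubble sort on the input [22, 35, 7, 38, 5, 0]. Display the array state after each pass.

After pass 1: [22, 7, 35, 5, 0, 38] (3 swaps)
After pass 2: [7, 22, 5, 0, 35, 38] (3 swaps)
After pass 3: [7, 5, 0, 22, 35, 38] (2 swaps)
Total swaps: 8


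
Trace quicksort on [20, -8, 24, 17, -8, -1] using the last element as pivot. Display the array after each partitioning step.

Partition 1: pivot=-1 at index 2 -> [-8, -8, -1, 17, 20, 24]
Partition 2: pivot=-8 at index 1 -> [-8, -8, -1, 17, 20, 24]
Partition 3: pivot=24 at index 5 -> [-8, -8, -1, 17, 20, 24]
Partition 4: pivot=20 at index 4 -> [-8, -8, -1, 17, 20, 24]


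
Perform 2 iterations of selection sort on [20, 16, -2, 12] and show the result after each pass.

Pass 1: Select minimum -2 at index 2, swap -> [-2, 16, 20, 12]
Pass 2: Select minimum 12 at index 3, swap -> [-2, 12, 20, 16]


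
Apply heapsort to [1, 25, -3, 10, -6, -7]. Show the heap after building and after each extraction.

Build heap: [25, 10, -3, 1, -6, -7]
Extract 25: [10, 1, -3, -7, -6, 25]
Extract 10: [1, -6, -3, -7, 10, 25]
Extract 1: [-3, -6, -7, 1, 10, 25]
Extract -3: [-6, -7, -3, 1, 10, 25]
Extract -6: [-7, -6, -3, 1, 10, 25]


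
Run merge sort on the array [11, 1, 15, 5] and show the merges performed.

Divide and conquer:
  Merge [11] + [1] -> [1, 11]
  Merge [15] + [5] -> [5, 15]
  Merge [1, 11] + [5, 15] -> [1, 5, 11, 15]


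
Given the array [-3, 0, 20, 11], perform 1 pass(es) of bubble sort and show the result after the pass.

After pass 1: [-3, 0, 11, 20] (1 swaps)
Total swaps: 1


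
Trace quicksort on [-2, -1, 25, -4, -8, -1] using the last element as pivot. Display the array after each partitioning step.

Partition 1: pivot=-1 at index 4 -> [-2, -1, -4, -8, -1, 25]
Partition 2: pivot=-8 at index 0 -> [-8, -1, -4, -2, -1, 25]
Partition 3: pivot=-2 at index 2 -> [-8, -4, -2, -1, -1, 25]


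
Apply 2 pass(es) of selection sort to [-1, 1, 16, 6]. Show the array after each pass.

Pass 1: Select minimum -1 at index 0, swap -> [-1, 1, 16, 6]
Pass 2: Select minimum 1 at index 1, swap -> [-1, 1, 16, 6]


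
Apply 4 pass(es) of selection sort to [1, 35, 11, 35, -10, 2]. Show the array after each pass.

Pass 1: Select minimum -10 at index 4, swap -> [-10, 35, 11, 35, 1, 2]
Pass 2: Select minimum 1 at index 4, swap -> [-10, 1, 11, 35, 35, 2]
Pass 3: Select minimum 2 at index 5, swap -> [-10, 1, 2, 35, 35, 11]
Pass 4: Select minimum 11 at index 5, swap -> [-10, 1, 2, 11, 35, 35]


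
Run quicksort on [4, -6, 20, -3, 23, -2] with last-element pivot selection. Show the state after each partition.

Partition 1: pivot=-2 at index 2 -> [-6, -3, -2, 4, 23, 20]
Partition 2: pivot=-3 at index 1 -> [-6, -3, -2, 4, 23, 20]
Partition 3: pivot=20 at index 4 -> [-6, -3, -2, 4, 20, 23]


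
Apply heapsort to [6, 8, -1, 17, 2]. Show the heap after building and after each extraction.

Build heap: [17, 8, -1, 6, 2]
Extract 17: [8, 6, -1, 2, 17]
Extract 8: [6, 2, -1, 8, 17]
Extract 6: [2, -1, 6, 8, 17]
Extract 2: [-1, 2, 6, 8, 17]


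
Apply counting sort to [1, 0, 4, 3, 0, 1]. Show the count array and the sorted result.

Count array: [2, 2, 0, 1, 1]
(count[i] = number of elements equal to i)
Cumulative count: [2, 4, 4, 5, 6]
Sorted: [0, 0, 1, 1, 3, 4]


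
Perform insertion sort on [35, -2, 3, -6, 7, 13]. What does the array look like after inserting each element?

First element 35 is already 'sorted'
Insert -2: shifted 1 elements -> [-2, 35, 3, -6, 7, 13]
Insert 3: shifted 1 elements -> [-2, 3, 35, -6, 7, 13]
Insert -6: shifted 3 elements -> [-6, -2, 3, 35, 7, 13]
Insert 7: shifted 1 elements -> [-6, -2, 3, 7, 35, 13]
Insert 13: shifted 1 elements -> [-6, -2, 3, 7, 13, 35]


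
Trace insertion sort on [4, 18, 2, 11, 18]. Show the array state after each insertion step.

First element 4 is already 'sorted'
Insert 18: shifted 0 elements -> [4, 18, 2, 11, 18]
Insert 2: shifted 2 elements -> [2, 4, 18, 11, 18]
Insert 11: shifted 1 elements -> [2, 4, 11, 18, 18]
Insert 18: shifted 0 elements -> [2, 4, 11, 18, 18]


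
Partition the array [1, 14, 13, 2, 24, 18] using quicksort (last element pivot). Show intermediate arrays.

Partition 1: pivot=18 at index 4 -> [1, 14, 13, 2, 18, 24]
Partition 2: pivot=2 at index 1 -> [1, 2, 13, 14, 18, 24]
Partition 3: pivot=14 at index 3 -> [1, 2, 13, 14, 18, 24]


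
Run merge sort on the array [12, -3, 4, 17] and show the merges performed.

Divide and conquer:
  Merge [12] + [-3] -> [-3, 12]
  Merge [4] + [17] -> [4, 17]
  Merge [-3, 12] + [4, 17] -> [-3, 4, 12, 17]


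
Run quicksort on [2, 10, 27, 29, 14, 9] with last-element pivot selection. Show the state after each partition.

Partition 1: pivot=9 at index 1 -> [2, 9, 27, 29, 14, 10]
Partition 2: pivot=10 at index 2 -> [2, 9, 10, 29, 14, 27]
Partition 3: pivot=27 at index 4 -> [2, 9, 10, 14, 27, 29]


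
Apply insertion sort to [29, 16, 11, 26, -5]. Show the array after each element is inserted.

First element 29 is already 'sorted'
Insert 16: shifted 1 elements -> [16, 29, 11, 26, -5]
Insert 11: shifted 2 elements -> [11, 16, 29, 26, -5]
Insert 26: shifted 1 elements -> [11, 16, 26, 29, -5]
Insert -5: shifted 4 elements -> [-5, 11, 16, 26, 29]


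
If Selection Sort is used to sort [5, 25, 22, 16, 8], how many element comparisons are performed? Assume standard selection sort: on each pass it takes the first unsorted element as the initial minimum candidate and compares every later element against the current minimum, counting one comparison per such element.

Pass 1: scan indices 1..4 for the minimum = 4 comparison(s); min is 5, place at index 0 -> [5, 25, 22, 16, 8]
Pass 2: scan indices 2..4 for the minimum = 3 comparison(s); min is 8, place at index 1 -> [5, 8, 22, 16, 25]
Pass 3: scan indices 3..4 for the minimum = 2 comparison(s); min is 16, place at index 2 -> [5, 8, 16, 22, 25]
Pass 4: scan indices 4..4 for the minimum = 1 comparison(s); min is 22, place at index 3 -> [5, 8, 16, 22, 25]
Selection sort always scans the whole unsorted suffix, so the count is (n-1) + (n-2) + ... + 1 = n(n-1)/2 = 5*4/2 = 10 regardless of the input order.
Total comparisons: 4 + 3 + 2 + 1 = 10


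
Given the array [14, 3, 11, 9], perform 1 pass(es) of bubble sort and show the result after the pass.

After pass 1: [3, 11, 9, 14] (3 swaps)
Total swaps: 3


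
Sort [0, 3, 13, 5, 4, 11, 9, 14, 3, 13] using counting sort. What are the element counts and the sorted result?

Count array: [1, 0, 0, 2, 1, 1, 0, 0, 0, 1, 0, 1, 0, 2, 1]
(count[i] = number of elements equal to i)
Cumulative count: [1, 1, 1, 3, 4, 5, 5, 5, 5, 6, 6, 7, 7, 9, 10]
Sorted: [0, 3, 3, 4, 5, 9, 11, 13, 13, 14]


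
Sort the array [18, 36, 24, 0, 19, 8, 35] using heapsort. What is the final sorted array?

Build heap: [36, 19, 35, 0, 18, 8, 24]
Extract 36: [35, 19, 24, 0, 18, 8, 36]
Extract 35: [24, 19, 8, 0, 18, 35, 36]
Extract 24: [19, 18, 8, 0, 24, 35, 36]
Extract 19: [18, 0, 8, 19, 24, 35, 36]
Extract 18: [8, 0, 18, 19, 24, 35, 36]
Extract 8: [0, 8, 18, 19, 24, 35, 36]


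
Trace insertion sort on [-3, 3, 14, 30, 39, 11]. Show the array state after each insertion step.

First element -3 is already 'sorted'
Insert 3: shifted 0 elements -> [-3, 3, 14, 30, 39, 11]
Insert 14: shifted 0 elements -> [-3, 3, 14, 30, 39, 11]
Insert 30: shifted 0 elements -> [-3, 3, 14, 30, 39, 11]
Insert 39: shifted 0 elements -> [-3, 3, 14, 30, 39, 11]
Insert 11: shifted 3 elements -> [-3, 3, 11, 14, 30, 39]


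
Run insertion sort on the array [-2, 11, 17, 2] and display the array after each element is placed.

First element -2 is already 'sorted'
Insert 11: shifted 0 elements -> [-2, 11, 17, 2]
Insert 17: shifted 0 elements -> [-2, 11, 17, 2]
Insert 2: shifted 2 elements -> [-2, 2, 11, 17]


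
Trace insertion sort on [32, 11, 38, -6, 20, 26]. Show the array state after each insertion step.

First element 32 is already 'sorted'
Insert 11: shifted 1 elements -> [11, 32, 38, -6, 20, 26]
Insert 38: shifted 0 elements -> [11, 32, 38, -6, 20, 26]
Insert -6: shifted 3 elements -> [-6, 11, 32, 38, 20, 26]
Insert 20: shifted 2 elements -> [-6, 11, 20, 32, 38, 26]
Insert 26: shifted 2 elements -> [-6, 11, 20, 26, 32, 38]


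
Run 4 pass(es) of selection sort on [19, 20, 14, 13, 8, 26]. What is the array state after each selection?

Pass 1: Select minimum 8 at index 4, swap -> [8, 20, 14, 13, 19, 26]
Pass 2: Select minimum 13 at index 3, swap -> [8, 13, 14, 20, 19, 26]
Pass 3: Select minimum 14 at index 2, swap -> [8, 13, 14, 20, 19, 26]
Pass 4: Select minimum 19 at index 4, swap -> [8, 13, 14, 19, 20, 26]


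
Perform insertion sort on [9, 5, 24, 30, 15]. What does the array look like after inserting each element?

First element 9 is already 'sorted'
Insert 5: shifted 1 elements -> [5, 9, 24, 30, 15]
Insert 24: shifted 0 elements -> [5, 9, 24, 30, 15]
Insert 30: shifted 0 elements -> [5, 9, 24, 30, 15]
Insert 15: shifted 2 elements -> [5, 9, 15, 24, 30]


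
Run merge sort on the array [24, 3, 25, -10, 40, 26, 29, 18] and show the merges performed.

Divide and conquer:
  Merge [24] + [3] -> [3, 24]
  Merge [25] + [-10] -> [-10, 25]
  Merge [3, 24] + [-10, 25] -> [-10, 3, 24, 25]
  Merge [40] + [26] -> [26, 40]
  Merge [29] + [18] -> [18, 29]
  Merge [26, 40] + [18, 29] -> [18, 26, 29, 40]
  Merge [-10, 3, 24, 25] + [18, 26, 29, 40] -> [-10, 3, 18, 24, 25, 26, 29, 40]


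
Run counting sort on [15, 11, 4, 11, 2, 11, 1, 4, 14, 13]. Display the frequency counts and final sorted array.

Count array: [0, 1, 1, 0, 2, 0, 0, 0, 0, 0, 0, 3, 0, 1, 1, 1]
(count[i] = number of elements equal to i)
Cumulative count: [0, 1, 2, 2, 4, 4, 4, 4, 4, 4, 4, 7, 7, 8, 9, 10]
Sorted: [1, 2, 4, 4, 11, 11, 11, 13, 14, 15]


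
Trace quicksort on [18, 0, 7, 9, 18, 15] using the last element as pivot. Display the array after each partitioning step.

Partition 1: pivot=15 at index 3 -> [0, 7, 9, 15, 18, 18]
Partition 2: pivot=9 at index 2 -> [0, 7, 9, 15, 18, 18]
Partition 3: pivot=7 at index 1 -> [0, 7, 9, 15, 18, 18]
Partition 4: pivot=18 at index 5 -> [0, 7, 9, 15, 18, 18]


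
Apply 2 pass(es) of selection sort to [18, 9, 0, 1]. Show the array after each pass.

Pass 1: Select minimum 0 at index 2, swap -> [0, 9, 18, 1]
Pass 2: Select minimum 1 at index 3, swap -> [0, 1, 18, 9]


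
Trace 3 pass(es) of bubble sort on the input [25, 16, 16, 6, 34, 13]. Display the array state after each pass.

After pass 1: [16, 16, 6, 25, 13, 34] (4 swaps)
After pass 2: [16, 6, 16, 13, 25, 34] (2 swaps)
After pass 3: [6, 16, 13, 16, 25, 34] (2 swaps)
Total swaps: 8


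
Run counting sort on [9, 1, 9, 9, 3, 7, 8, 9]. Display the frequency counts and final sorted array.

Count array: [0, 1, 0, 1, 0, 0, 0, 1, 1, 4]
(count[i] = number of elements equal to i)
Cumulative count: [0, 1, 1, 2, 2, 2, 2, 3, 4, 8]
Sorted: [1, 3, 7, 8, 9, 9, 9, 9]


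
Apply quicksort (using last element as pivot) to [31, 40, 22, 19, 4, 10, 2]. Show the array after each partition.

Partition 1: pivot=2 at index 0 -> [2, 40, 22, 19, 4, 10, 31]
Partition 2: pivot=31 at index 5 -> [2, 22, 19, 4, 10, 31, 40]
Partition 3: pivot=10 at index 2 -> [2, 4, 10, 22, 19, 31, 40]
Partition 4: pivot=19 at index 3 -> [2, 4, 10, 19, 22, 31, 40]


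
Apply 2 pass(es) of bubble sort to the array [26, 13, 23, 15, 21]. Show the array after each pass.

After pass 1: [13, 23, 15, 21, 26] (4 swaps)
After pass 2: [13, 15, 21, 23, 26] (2 swaps)
Total swaps: 6


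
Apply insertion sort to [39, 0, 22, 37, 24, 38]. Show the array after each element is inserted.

First element 39 is already 'sorted'
Insert 0: shifted 1 elements -> [0, 39, 22, 37, 24, 38]
Insert 22: shifted 1 elements -> [0, 22, 39, 37, 24, 38]
Insert 37: shifted 1 elements -> [0, 22, 37, 39, 24, 38]
Insert 24: shifted 2 elements -> [0, 22, 24, 37, 39, 38]
Insert 38: shifted 1 elements -> [0, 22, 24, 37, 38, 39]


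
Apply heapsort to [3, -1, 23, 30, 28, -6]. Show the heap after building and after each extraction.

Build heap: [30, 28, 23, -1, 3, -6]
Extract 30: [28, 3, 23, -1, -6, 30]
Extract 28: [23, 3, -6, -1, 28, 30]
Extract 23: [3, -1, -6, 23, 28, 30]
Extract 3: [-1, -6, 3, 23, 28, 30]
Extract -1: [-6, -1, 3, 23, 28, 30]


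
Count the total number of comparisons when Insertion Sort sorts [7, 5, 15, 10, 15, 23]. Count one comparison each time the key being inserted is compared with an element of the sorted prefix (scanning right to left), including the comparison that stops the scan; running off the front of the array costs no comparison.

Insert 5: 7 > 5 (shift), reached front = 1 comparison(s) -> [5, 7, 15, 10, 15, 23]
Insert 15: 7 <= 15 (stop) = 1 comparison(s) -> [5, 7, 15, 10, 15, 23]
Insert 10: 15 > 10 (shift), 7 <= 10 (stop) = 2 comparison(s) -> [5, 7, 10, 15, 15, 23]
Insert 15: 15 <= 15 (stop) = 1 comparison(s) -> [5, 7, 10, 15, 15, 23]
Insert 23: 15 <= 23 (stop) = 1 comparison(s) -> [5, 7, 10, 15, 15, 23]
Total comparisons: 1 + 1 + 2 + 1 + 1 = 6


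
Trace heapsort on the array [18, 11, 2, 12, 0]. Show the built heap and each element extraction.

Build heap: [18, 12, 2, 11, 0]
Extract 18: [12, 11, 2, 0, 18]
Extract 12: [11, 0, 2, 12, 18]
Extract 11: [2, 0, 11, 12, 18]
Extract 2: [0, 2, 11, 12, 18]


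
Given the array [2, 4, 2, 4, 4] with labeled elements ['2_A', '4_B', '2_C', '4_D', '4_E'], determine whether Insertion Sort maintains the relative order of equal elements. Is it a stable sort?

Trace Insertion Sort on the labeled array (the key is the number; the letter only tracks identity):
  Insert 4_B at index 1: [2_A, 4_B, 2_C, 4_D, 4_E]
  Insert 2_C at index 1: [2_A, 2_C, 4_B, 4_D, 4_E]
  Insert 4_D at index 3: [2_A, 2_C, 4_B, 4_D, 4_E]
  Insert 4_E at index 4: [2_A, 2_C, 4_B, 4_D, 4_E]
Final order: [2_A, 2_C, 4_B, 4_D, 4_E]
Equal keys:
  value 2: originally 2_A, 2_C; after sorting 2_A, 2_C -> order preserved
  value 4: originally 4_B, 4_D, 4_E; after sorting 4_B, 4_D, 4_E -> order preserved
All equal keys kept their original relative order. Insertion Sort is stable: elements are shifted only while they are strictly greater than the key, so a key is inserted after any equal elements already placed.
Answer: Stable


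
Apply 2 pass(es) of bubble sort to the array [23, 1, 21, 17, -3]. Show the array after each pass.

After pass 1: [1, 21, 17, -3, 23] (4 swaps)
After pass 2: [1, 17, -3, 21, 23] (2 swaps)
Total swaps: 6


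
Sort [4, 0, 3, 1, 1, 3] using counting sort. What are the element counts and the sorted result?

Count array: [1, 2, 0, 2, 1]
(count[i] = number of elements equal to i)
Cumulative count: [1, 3, 3, 5, 6]
Sorted: [0, 1, 1, 3, 3, 4]


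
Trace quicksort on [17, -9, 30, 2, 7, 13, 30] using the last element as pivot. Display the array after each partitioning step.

Partition 1: pivot=30 at index 6 -> [17, -9, 30, 2, 7, 13, 30]
Partition 2: pivot=13 at index 3 -> [-9, 2, 7, 13, 30, 17, 30]
Partition 3: pivot=7 at index 2 -> [-9, 2, 7, 13, 30, 17, 30]
Partition 4: pivot=2 at index 1 -> [-9, 2, 7, 13, 30, 17, 30]
Partition 5: pivot=17 at index 4 -> [-9, 2, 7, 13, 17, 30, 30]


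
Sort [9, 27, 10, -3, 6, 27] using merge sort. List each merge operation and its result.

Divide and conquer:
  Merge [27] + [10] -> [10, 27]
  Merge [9] + [10, 27] -> [9, 10, 27]
  Merge [6] + [27] -> [6, 27]
  Merge [-3] + [6, 27] -> [-3, 6, 27]
  Merge [9, 10, 27] + [-3, 6, 27] -> [-3, 6, 9, 10, 27, 27]


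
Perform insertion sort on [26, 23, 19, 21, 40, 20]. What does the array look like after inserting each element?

First element 26 is already 'sorted'
Insert 23: shifted 1 elements -> [23, 26, 19, 21, 40, 20]
Insert 19: shifted 2 elements -> [19, 23, 26, 21, 40, 20]
Insert 21: shifted 2 elements -> [19, 21, 23, 26, 40, 20]
Insert 40: shifted 0 elements -> [19, 21, 23, 26, 40, 20]
Insert 20: shifted 4 elements -> [19, 20, 21, 23, 26, 40]


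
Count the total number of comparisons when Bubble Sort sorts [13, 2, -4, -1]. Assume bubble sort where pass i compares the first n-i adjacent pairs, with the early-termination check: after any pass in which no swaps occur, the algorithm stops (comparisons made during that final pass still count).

Pass 1: compare adjacent pairs (0,1)..(2,3) = 3 comparison(s), 3 swap(s) -> [2, -4, -1, 13]
Pass 2: compare adjacent pairs (0,1)..(1,2) = 2 comparison(s), 2 swap(s) -> [-4, -1, 2, 13]
Pass 3: compare adjacent pairs (0,1)..(0,1) = 1 comparison(s), 0 swap(s) -> [-4, -1, 2, 13]
No swaps in this pass, so bubble sort stops here.
Total comparisons: 3 + 2 + 1 = 6


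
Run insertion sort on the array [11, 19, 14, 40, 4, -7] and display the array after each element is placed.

First element 11 is already 'sorted'
Insert 19: shifted 0 elements -> [11, 19, 14, 40, 4, -7]
Insert 14: shifted 1 elements -> [11, 14, 19, 40, 4, -7]
Insert 40: shifted 0 elements -> [11, 14, 19, 40, 4, -7]
Insert 4: shifted 4 elements -> [4, 11, 14, 19, 40, -7]
Insert -7: shifted 5 elements -> [-7, 4, 11, 14, 19, 40]


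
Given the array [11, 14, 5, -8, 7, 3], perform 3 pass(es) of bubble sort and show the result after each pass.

After pass 1: [11, 5, -8, 7, 3, 14] (4 swaps)
After pass 2: [5, -8, 7, 3, 11, 14] (4 swaps)
After pass 3: [-8, 5, 3, 7, 11, 14] (2 swaps)
Total swaps: 10


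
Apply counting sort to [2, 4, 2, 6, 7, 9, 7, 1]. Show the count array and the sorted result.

Count array: [0, 1, 2, 0, 1, 0, 1, 2, 0, 1]
(count[i] = number of elements equal to i)
Cumulative count: [0, 1, 3, 3, 4, 4, 5, 7, 7, 8]
Sorted: [1, 2, 2, 4, 6, 7, 7, 9]


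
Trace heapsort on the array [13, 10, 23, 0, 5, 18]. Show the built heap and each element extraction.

Build heap: [23, 10, 18, 0, 5, 13]
Extract 23: [18, 10, 13, 0, 5, 23]
Extract 18: [13, 10, 5, 0, 18, 23]
Extract 13: [10, 0, 5, 13, 18, 23]
Extract 10: [5, 0, 10, 13, 18, 23]
Extract 5: [0, 5, 10, 13, 18, 23]


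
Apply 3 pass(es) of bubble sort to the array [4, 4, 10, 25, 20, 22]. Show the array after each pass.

After pass 1: [4, 4, 10, 20, 22, 25] (2 swaps)
After pass 2: [4, 4, 10, 20, 22, 25] (0 swaps)
After pass 3: [4, 4, 10, 20, 22, 25] (0 swaps)
Total swaps: 2


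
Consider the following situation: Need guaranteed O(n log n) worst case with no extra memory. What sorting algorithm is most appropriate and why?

Best choice: Heapsort
Reason: Heapsort is O(n log n) worst case and sorts in-place; quicksort can degrade to O(n^2)


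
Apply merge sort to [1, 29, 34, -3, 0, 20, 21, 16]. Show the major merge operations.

Divide and conquer:
  Merge [1] + [29] -> [1, 29]
  Merge [34] + [-3] -> [-3, 34]
  Merge [1, 29] + [-3, 34] -> [-3, 1, 29, 34]
  Merge [0] + [20] -> [0, 20]
  Merge [21] + [16] -> [16, 21]
  Merge [0, 20] + [16, 21] -> [0, 16, 20, 21]
  Merge [-3, 1, 29, 34] + [0, 16, 20, 21] -> [-3, 0, 1, 16, 20, 21, 29, 34]


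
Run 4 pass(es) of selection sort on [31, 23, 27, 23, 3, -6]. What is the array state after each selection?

Pass 1: Select minimum -6 at index 5, swap -> [-6, 23, 27, 23, 3, 31]
Pass 2: Select minimum 3 at index 4, swap -> [-6, 3, 27, 23, 23, 31]
Pass 3: Select minimum 23 at index 3, swap -> [-6, 3, 23, 27, 23, 31]
Pass 4: Select minimum 23 at index 4, swap -> [-6, 3, 23, 23, 27, 31]


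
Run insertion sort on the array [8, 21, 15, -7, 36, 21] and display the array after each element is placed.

First element 8 is already 'sorted'
Insert 21: shifted 0 elements -> [8, 21, 15, -7, 36, 21]
Insert 15: shifted 1 elements -> [8, 15, 21, -7, 36, 21]
Insert -7: shifted 3 elements -> [-7, 8, 15, 21, 36, 21]
Insert 36: shifted 0 elements -> [-7, 8, 15, 21, 36, 21]
Insert 21: shifted 1 elements -> [-7, 8, 15, 21, 21, 36]


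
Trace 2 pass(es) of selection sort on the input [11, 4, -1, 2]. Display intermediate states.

Pass 1: Select minimum -1 at index 2, swap -> [-1, 4, 11, 2]
Pass 2: Select minimum 2 at index 3, swap -> [-1, 2, 11, 4]


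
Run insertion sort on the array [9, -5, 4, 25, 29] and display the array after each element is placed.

First element 9 is already 'sorted'
Insert -5: shifted 1 elements -> [-5, 9, 4, 25, 29]
Insert 4: shifted 1 elements -> [-5, 4, 9, 25, 29]
Insert 25: shifted 0 elements -> [-5, 4, 9, 25, 29]
Insert 29: shifted 0 elements -> [-5, 4, 9, 25, 29]


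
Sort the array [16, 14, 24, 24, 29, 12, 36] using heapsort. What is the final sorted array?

Build heap: [36, 29, 24, 24, 14, 12, 16]
Extract 36: [29, 24, 24, 16, 14, 12, 36]
Extract 29: [24, 16, 24, 12, 14, 29, 36]
Extract 24: [24, 16, 14, 12, 24, 29, 36]
Extract 24: [16, 12, 14, 24, 24, 29, 36]
Extract 16: [14, 12, 16, 24, 24, 29, 36]
Extract 14: [12, 14, 16, 24, 24, 29, 36]


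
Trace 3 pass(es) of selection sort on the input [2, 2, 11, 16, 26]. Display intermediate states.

Pass 1: Select minimum 2 at index 0, swap -> [2, 2, 11, 16, 26]
Pass 2: Select minimum 2 at index 1, swap -> [2, 2, 11, 16, 26]
Pass 3: Select minimum 11 at index 2, swap -> [2, 2, 11, 16, 26]


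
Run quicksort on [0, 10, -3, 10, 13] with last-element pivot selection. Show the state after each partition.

Partition 1: pivot=13 at index 4 -> [0, 10, -3, 10, 13]
Partition 2: pivot=10 at index 3 -> [0, 10, -3, 10, 13]
Partition 3: pivot=-3 at index 0 -> [-3, 10, 0, 10, 13]
Partition 4: pivot=0 at index 1 -> [-3, 0, 10, 10, 13]


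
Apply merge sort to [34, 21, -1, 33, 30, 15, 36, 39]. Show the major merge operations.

Divide and conquer:
  Merge [34] + [21] -> [21, 34]
  Merge [-1] + [33] -> [-1, 33]
  Merge [21, 34] + [-1, 33] -> [-1, 21, 33, 34]
  Merge [30] + [15] -> [15, 30]
  Merge [36] + [39] -> [36, 39]
  Merge [15, 30] + [36, 39] -> [15, 30, 36, 39]
  Merge [-1, 21, 33, 34] + [15, 30, 36, 39] -> [-1, 15, 21, 30, 33, 34, 36, 39]


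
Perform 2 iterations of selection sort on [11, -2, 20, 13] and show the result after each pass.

Pass 1: Select minimum -2 at index 1, swap -> [-2, 11, 20, 13]
Pass 2: Select minimum 11 at index 1, swap -> [-2, 11, 20, 13]


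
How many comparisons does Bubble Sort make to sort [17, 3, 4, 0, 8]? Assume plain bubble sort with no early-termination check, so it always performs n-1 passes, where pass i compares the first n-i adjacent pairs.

Pass 1: compare adjacent pairs (0,1)..(3,4) = 4 comparison(s), 4 swap(s) -> [3, 4, 0, 8, 17]
Pass 2: compare adjacent pairs (0,1)..(2,3) = 3 comparison(s), 1 swap(s) -> [3, 0, 4, 8, 17]
Pass 3: compare adjacent pairs (0,1)..(1,2) = 2 comparison(s), 1 swap(s) -> [0, 3, 4, 8, 17]
Pass 4: compare adjacent pairs (0,1)..(0,1) = 1 comparison(s), 0 swap(s) -> [0, 3, 4, 8, 17]
Total comparisons: 4 + 3 + 2 + 1 = 10


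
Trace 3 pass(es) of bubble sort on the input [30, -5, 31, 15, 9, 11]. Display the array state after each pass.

After pass 1: [-5, 30, 15, 9, 11, 31] (4 swaps)
After pass 2: [-5, 15, 9, 11, 30, 31] (3 swaps)
After pass 3: [-5, 9, 11, 15, 30, 31] (2 swaps)
Total swaps: 9


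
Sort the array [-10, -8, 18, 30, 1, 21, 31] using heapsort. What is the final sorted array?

Build heap: [31, 30, 21, -8, 1, -10, 18]
Extract 31: [30, 18, 21, -8, 1, -10, 31]
Extract 30: [21, 18, -10, -8, 1, 30, 31]
Extract 21: [18, 1, -10, -8, 21, 30, 31]
Extract 18: [1, -8, -10, 18, 21, 30, 31]
Extract 1: [-8, -10, 1, 18, 21, 30, 31]
Extract -8: [-10, -8, 1, 18, 21, 30, 31]


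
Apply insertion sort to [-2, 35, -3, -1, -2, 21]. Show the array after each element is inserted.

First element -2 is already 'sorted'
Insert 35: shifted 0 elements -> [-2, 35, -3, -1, -2, 21]
Insert -3: shifted 2 elements -> [-3, -2, 35, -1, -2, 21]
Insert -1: shifted 1 elements -> [-3, -2, -1, 35, -2, 21]
Insert -2: shifted 2 elements -> [-3, -2, -2, -1, 35, 21]
Insert 21: shifted 1 elements -> [-3, -2, -2, -1, 21, 35]


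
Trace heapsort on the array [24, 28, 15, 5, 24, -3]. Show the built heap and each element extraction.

Build heap: [28, 24, 15, 5, 24, -3]
Extract 28: [24, 24, 15, 5, -3, 28]
Extract 24: [24, 5, 15, -3, 24, 28]
Extract 24: [15, 5, -3, 24, 24, 28]
Extract 15: [5, -3, 15, 24, 24, 28]
Extract 5: [-3, 5, 15, 24, 24, 28]


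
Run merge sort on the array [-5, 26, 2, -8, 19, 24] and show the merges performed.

Divide and conquer:
  Merge [26] + [2] -> [2, 26]
  Merge [-5] + [2, 26] -> [-5, 2, 26]
  Merge [19] + [24] -> [19, 24]
  Merge [-8] + [19, 24] -> [-8, 19, 24]
  Merge [-5, 2, 26] + [-8, 19, 24] -> [-8, -5, 2, 19, 24, 26]


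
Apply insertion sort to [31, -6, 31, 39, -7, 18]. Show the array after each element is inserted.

First element 31 is already 'sorted'
Insert -6: shifted 1 elements -> [-6, 31, 31, 39, -7, 18]
Insert 31: shifted 0 elements -> [-6, 31, 31, 39, -7, 18]
Insert 39: shifted 0 elements -> [-6, 31, 31, 39, -7, 18]
Insert -7: shifted 4 elements -> [-7, -6, 31, 31, 39, 18]
Insert 18: shifted 3 elements -> [-7, -6, 18, 31, 31, 39]


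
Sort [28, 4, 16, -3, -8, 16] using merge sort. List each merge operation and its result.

Divide and conquer:
  Merge [4] + [16] -> [4, 16]
  Merge [28] + [4, 16] -> [4, 16, 28]
  Merge [-8] + [16] -> [-8, 16]
  Merge [-3] + [-8, 16] -> [-8, -3, 16]
  Merge [4, 16, 28] + [-8, -3, 16] -> [-8, -3, 4, 16, 16, 28]


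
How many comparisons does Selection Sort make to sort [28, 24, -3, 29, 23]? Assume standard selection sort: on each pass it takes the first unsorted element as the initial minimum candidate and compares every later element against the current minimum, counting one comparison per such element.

Pass 1: scan indices 1..4 for the minimum = 4 comparison(s); min is -3, place at index 0 -> [-3, 24, 28, 29, 23]
Pass 2: scan indices 2..4 for the minimum = 3 comparison(s); min is 23, place at index 1 -> [-3, 23, 28, 29, 24]
Pass 3: scan indices 3..4 for the minimum = 2 comparison(s); min is 24, place at index 2 -> [-3, 23, 24, 29, 28]
Pass 4: scan indices 4..4 for the minimum = 1 comparison(s); min is 28, place at index 3 -> [-3, 23, 24, 28, 29]
Selection sort always scans the whole unsorted suffix, so the count is (n-1) + (n-2) + ... + 1 = n(n-1)/2 = 5*4/2 = 10 regardless of the input order.
Total comparisons: 4 + 3 + 2 + 1 = 10


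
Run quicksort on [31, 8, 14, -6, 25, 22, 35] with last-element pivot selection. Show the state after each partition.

Partition 1: pivot=35 at index 6 -> [31, 8, 14, -6, 25, 22, 35]
Partition 2: pivot=22 at index 3 -> [8, 14, -6, 22, 25, 31, 35]
Partition 3: pivot=-6 at index 0 -> [-6, 14, 8, 22, 25, 31, 35]
Partition 4: pivot=8 at index 1 -> [-6, 8, 14, 22, 25, 31, 35]
Partition 5: pivot=31 at index 5 -> [-6, 8, 14, 22, 25, 31, 35]


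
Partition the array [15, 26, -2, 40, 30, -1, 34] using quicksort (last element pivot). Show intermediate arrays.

Partition 1: pivot=34 at index 5 -> [15, 26, -2, 30, -1, 34, 40]
Partition 2: pivot=-1 at index 1 -> [-2, -1, 15, 30, 26, 34, 40]
Partition 3: pivot=26 at index 3 -> [-2, -1, 15, 26, 30, 34, 40]


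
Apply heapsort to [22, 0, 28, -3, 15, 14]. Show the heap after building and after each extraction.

Build heap: [28, 15, 22, -3, 0, 14]
Extract 28: [22, 15, 14, -3, 0, 28]
Extract 22: [15, 0, 14, -3, 22, 28]
Extract 15: [14, 0, -3, 15, 22, 28]
Extract 14: [0, -3, 14, 15, 22, 28]
Extract 0: [-3, 0, 14, 15, 22, 28]


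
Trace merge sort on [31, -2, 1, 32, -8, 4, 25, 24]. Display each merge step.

Divide and conquer:
  Merge [31] + [-2] -> [-2, 31]
  Merge [1] + [32] -> [1, 32]
  Merge [-2, 31] + [1, 32] -> [-2, 1, 31, 32]
  Merge [-8] + [4] -> [-8, 4]
  Merge [25] + [24] -> [24, 25]
  Merge [-8, 4] + [24, 25] -> [-8, 4, 24, 25]
  Merge [-2, 1, 31, 32] + [-8, 4, 24, 25] -> [-8, -2, 1, 4, 24, 25, 31, 32]


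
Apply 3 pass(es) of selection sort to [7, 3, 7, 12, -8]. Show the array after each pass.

Pass 1: Select minimum -8 at index 4, swap -> [-8, 3, 7, 12, 7]
Pass 2: Select minimum 3 at index 1, swap -> [-8, 3, 7, 12, 7]
Pass 3: Select minimum 7 at index 2, swap -> [-8, 3, 7, 12, 7]


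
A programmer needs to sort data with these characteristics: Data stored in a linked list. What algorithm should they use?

Best choice: Merge sort
Reason: Merge sort doesn't require random access; can be done in O(1) extra space for linked lists


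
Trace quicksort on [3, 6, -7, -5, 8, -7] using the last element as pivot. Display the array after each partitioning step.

Partition 1: pivot=-7 at index 1 -> [-7, -7, 3, -5, 8, 6]
Partition 2: pivot=6 at index 4 -> [-7, -7, 3, -5, 6, 8]
Partition 3: pivot=-5 at index 2 -> [-7, -7, -5, 3, 6, 8]


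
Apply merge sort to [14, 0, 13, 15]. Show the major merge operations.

Divide and conquer:
  Merge [14] + [0] -> [0, 14]
  Merge [13] + [15] -> [13, 15]
  Merge [0, 14] + [13, 15] -> [0, 13, 14, 15]


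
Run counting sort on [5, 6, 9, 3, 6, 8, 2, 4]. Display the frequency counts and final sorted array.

Count array: [0, 0, 1, 1, 1, 1, 2, 0, 1, 1]
(count[i] = number of elements equal to i)
Cumulative count: [0, 0, 1, 2, 3, 4, 6, 6, 7, 8]
Sorted: [2, 3, 4, 5, 6, 6, 8, 9]


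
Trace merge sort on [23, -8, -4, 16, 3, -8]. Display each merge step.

Divide and conquer:
  Merge [-8] + [-4] -> [-8, -4]
  Merge [23] + [-8, -4] -> [-8, -4, 23]
  Merge [3] + [-8] -> [-8, 3]
  Merge [16] + [-8, 3] -> [-8, 3, 16]
  Merge [-8, -4, 23] + [-8, 3, 16] -> [-8, -8, -4, 3, 16, 23]


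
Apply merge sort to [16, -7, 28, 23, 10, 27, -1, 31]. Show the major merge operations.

Divide and conquer:
  Merge [16] + [-7] -> [-7, 16]
  Merge [28] + [23] -> [23, 28]
  Merge [-7, 16] + [23, 28] -> [-7, 16, 23, 28]
  Merge [10] + [27] -> [10, 27]
  Merge [-1] + [31] -> [-1, 31]
  Merge [10, 27] + [-1, 31] -> [-1, 10, 27, 31]
  Merge [-7, 16, 23, 28] + [-1, 10, 27, 31] -> [-7, -1, 10, 16, 23, 27, 28, 31]


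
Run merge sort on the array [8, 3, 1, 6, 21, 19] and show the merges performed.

Divide and conquer:
  Merge [3] + [1] -> [1, 3]
  Merge [8] + [1, 3] -> [1, 3, 8]
  Merge [21] + [19] -> [19, 21]
  Merge [6] + [19, 21] -> [6, 19, 21]
  Merge [1, 3, 8] + [6, 19, 21] -> [1, 3, 6, 8, 19, 21]


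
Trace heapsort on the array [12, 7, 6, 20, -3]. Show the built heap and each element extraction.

Build heap: [20, 12, 6, 7, -3]
Extract 20: [12, 7, 6, -3, 20]
Extract 12: [7, -3, 6, 12, 20]
Extract 7: [6, -3, 7, 12, 20]
Extract 6: [-3, 6, 7, 12, 20]


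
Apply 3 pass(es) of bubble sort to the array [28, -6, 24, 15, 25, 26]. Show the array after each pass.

After pass 1: [-6, 24, 15, 25, 26, 28] (5 swaps)
After pass 2: [-6, 15, 24, 25, 26, 28] (1 swaps)
After pass 3: [-6, 15, 24, 25, 26, 28] (0 swaps)
Total swaps: 6


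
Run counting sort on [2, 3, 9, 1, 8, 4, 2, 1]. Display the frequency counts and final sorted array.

Count array: [0, 2, 2, 1, 1, 0, 0, 0, 1, 1]
(count[i] = number of elements equal to i)
Cumulative count: [0, 2, 4, 5, 6, 6, 6, 6, 7, 8]
Sorted: [1, 1, 2, 2, 3, 4, 8, 9]


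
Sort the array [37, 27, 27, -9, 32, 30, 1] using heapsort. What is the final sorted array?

Build heap: [37, 32, 30, -9, 27, 27, 1]
Extract 37: [32, 27, 30, -9, 1, 27, 37]
Extract 32: [30, 27, 27, -9, 1, 32, 37]
Extract 30: [27, 1, 27, -9, 30, 32, 37]
Extract 27: [27, 1, -9, 27, 30, 32, 37]
Extract 27: [1, -9, 27, 27, 30, 32, 37]
Extract 1: [-9, 1, 27, 27, 30, 32, 37]


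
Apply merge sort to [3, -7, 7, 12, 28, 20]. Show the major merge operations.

Divide and conquer:
  Merge [-7] + [7] -> [-7, 7]
  Merge [3] + [-7, 7] -> [-7, 3, 7]
  Merge [28] + [20] -> [20, 28]
  Merge [12] + [20, 28] -> [12, 20, 28]
  Merge [-7, 3, 7] + [12, 20, 28] -> [-7, 3, 7, 12, 20, 28]


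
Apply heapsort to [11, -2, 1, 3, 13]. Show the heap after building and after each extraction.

Build heap: [13, 11, 1, 3, -2]
Extract 13: [11, 3, 1, -2, 13]
Extract 11: [3, -2, 1, 11, 13]
Extract 3: [1, -2, 3, 11, 13]
Extract 1: [-2, 1, 3, 11, 13]


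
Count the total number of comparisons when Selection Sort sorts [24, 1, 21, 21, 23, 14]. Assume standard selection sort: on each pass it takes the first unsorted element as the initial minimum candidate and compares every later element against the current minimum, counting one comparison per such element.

Pass 1: scan indices 1..5 for the minimum = 5 comparison(s); min is 1, place at index 0 -> [1, 24, 21, 21, 23, 14]
Pass 2: scan indices 2..5 for the minimum = 4 comparison(s); min is 14, place at index 1 -> [1, 14, 21, 21, 23, 24]
Pass 3: scan indices 3..5 for the minimum = 3 comparison(s); min is 21, place at index 2 -> [1, 14, 21, 21, 23, 24]
Pass 4: scan indices 4..5 for the minimum = 2 comparison(s); min is 21, place at index 3 -> [1, 14, 21, 21, 23, 24]
Pass 5: scan indices 5..5 for the minimum = 1 comparison(s); min is 23, place at index 4 -> [1, 14, 21, 21, 23, 24]
Selection sort always scans the whole unsorted suffix, so the count is (n-1) + (n-2) + ... + 1 = n(n-1)/2 = 6*5/2 = 15 regardless of the input order.
Total comparisons: 5 + 4 + 3 + 2 + 1 = 15


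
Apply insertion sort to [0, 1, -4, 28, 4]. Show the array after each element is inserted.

First element 0 is already 'sorted'
Insert 1: shifted 0 elements -> [0, 1, -4, 28, 4]
Insert -4: shifted 2 elements -> [-4, 0, 1, 28, 4]
Insert 28: shifted 0 elements -> [-4, 0, 1, 28, 4]
Insert 4: shifted 1 elements -> [-4, 0, 1, 4, 28]


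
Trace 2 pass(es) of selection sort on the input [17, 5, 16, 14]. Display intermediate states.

Pass 1: Select minimum 5 at index 1, swap -> [5, 17, 16, 14]
Pass 2: Select minimum 14 at index 3, swap -> [5, 14, 16, 17]
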